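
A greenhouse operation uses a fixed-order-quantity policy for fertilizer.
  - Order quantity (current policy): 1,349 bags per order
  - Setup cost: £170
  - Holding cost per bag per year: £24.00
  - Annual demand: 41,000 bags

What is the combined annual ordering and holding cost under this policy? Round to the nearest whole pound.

£21,355

Orders/yr = 41,000/1,349 = 30.393; ordering cost = 30.393 × £170 = £5,166.79
Average inventory = 1,349/2 = 674.5; holding cost = 674.5 × £24 = £16,188.00
Total = £5,166.79 + £16,188.00 = £21,354.79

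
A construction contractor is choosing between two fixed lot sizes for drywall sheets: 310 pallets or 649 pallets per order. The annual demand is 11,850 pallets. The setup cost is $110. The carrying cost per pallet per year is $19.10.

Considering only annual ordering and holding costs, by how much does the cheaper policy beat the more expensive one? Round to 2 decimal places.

$1,041.09

For each Q, cost = (D/Q)·S + (Q/2)·H.
TC(310) = (11,850/310)×110 + (310/2)×19.1 = $7,165.34
TC(649) = (11,850/649)×110 + (649/2)×19.1 = $8,206.42
Cheaper: Q = 310.  Difference = $1,041.09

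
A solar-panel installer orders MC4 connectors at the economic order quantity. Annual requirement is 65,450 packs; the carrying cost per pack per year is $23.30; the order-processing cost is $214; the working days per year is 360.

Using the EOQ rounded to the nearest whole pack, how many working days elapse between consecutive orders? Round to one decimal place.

Q* = √(2·D·S / H) = √(2·65,450·214 / 23.3) = √1,202,257.5 ≈ 1,096.48 → Q = 1,096 packs
T = Q/D × 360 days = 1,096/65,450 × 360 = 6.028 days

6.0 days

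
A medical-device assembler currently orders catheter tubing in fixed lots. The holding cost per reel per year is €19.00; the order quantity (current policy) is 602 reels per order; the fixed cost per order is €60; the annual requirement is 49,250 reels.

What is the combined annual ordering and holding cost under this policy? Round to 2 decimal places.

Ordering: D/Q × S = 49,250/602 × €60 = €4,908.64
Holding:  Q/2 × H = 602/2 × €19 = €5,719.00
Total = €4,908.64 + €5,719.00 = €10,627.64

€10,627.64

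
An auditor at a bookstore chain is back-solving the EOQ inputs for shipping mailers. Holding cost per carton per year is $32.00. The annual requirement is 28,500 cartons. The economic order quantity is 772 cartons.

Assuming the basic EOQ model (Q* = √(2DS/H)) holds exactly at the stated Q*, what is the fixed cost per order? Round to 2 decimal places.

Since Q* = (2DS/H)^½, squaring gives Q*²·H = 2DS.
S = Q²H / (2D) = 772² × 32 / (2 × 28,500) = 334.5875

$334.59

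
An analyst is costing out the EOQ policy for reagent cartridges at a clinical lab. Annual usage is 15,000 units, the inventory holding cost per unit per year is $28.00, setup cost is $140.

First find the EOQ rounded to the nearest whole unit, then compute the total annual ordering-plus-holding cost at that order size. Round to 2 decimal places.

$10,844.36

EOQ = √(2DS/H) = √(2 × 15,000 × 140 / 28)
    = √(150,000.00) ≈ 387.30 → Q = 387 units
Orders/yr = 15,000/387 = 38.760; ordering cost = 38.760 × $140 = $5,426.36
Average inventory = 387/2 = 193.5; holding cost = 193.5 × $28 = $5,418.00
Total = $5,426.36 + $5,418.00 = $10,844.36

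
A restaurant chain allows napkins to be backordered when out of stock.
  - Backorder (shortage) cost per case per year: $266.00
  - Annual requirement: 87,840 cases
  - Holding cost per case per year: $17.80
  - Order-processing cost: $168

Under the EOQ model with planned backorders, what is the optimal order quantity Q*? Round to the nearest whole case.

1,330 cases

Basic EOQ = √(2·87,840·168/17.8) = 1,287.674
Backorder adjustment √((H+b)/b) = √((17.8+266)/266) = 1.0329
Q* = 1,287.674 × 1.0329 ≈ 1,330.06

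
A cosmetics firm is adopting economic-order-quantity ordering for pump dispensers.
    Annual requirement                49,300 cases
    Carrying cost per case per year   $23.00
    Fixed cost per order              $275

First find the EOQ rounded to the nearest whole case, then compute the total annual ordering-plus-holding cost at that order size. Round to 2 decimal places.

Optimal lot size Q* = (2 × 49,300 × $275 / $23)^½ ≈ 1,085.78 → Q = 1,086 cases
Annual ordering cost = (D/Q)·S = (49,300/1,086) × 275 = $12,483.89
Annual holding cost  = (Q/2)·H = (1,086/2) × 23 = $12,489.00
Total = $12,483.89 + $12,489.00 = $24,972.89

$24,972.89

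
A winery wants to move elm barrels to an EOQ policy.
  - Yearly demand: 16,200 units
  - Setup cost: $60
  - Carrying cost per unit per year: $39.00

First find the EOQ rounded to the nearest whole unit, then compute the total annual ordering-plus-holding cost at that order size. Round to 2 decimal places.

EOQ = √(2DS/H) = √(2 × 16,200 × 60 / 39)
    = √(49,846.15) ≈ 223.26 → Q = 223 units
Orders/yr = 16,200/223 = 72.646; ordering cost = 72.646 × $60 = $4,358.74
Average inventory = 223/2 = 111.5; holding cost = 111.5 × $39 = $4,348.50
Total = $4,358.74 + $4,348.50 = $8,707.24

$8,707.24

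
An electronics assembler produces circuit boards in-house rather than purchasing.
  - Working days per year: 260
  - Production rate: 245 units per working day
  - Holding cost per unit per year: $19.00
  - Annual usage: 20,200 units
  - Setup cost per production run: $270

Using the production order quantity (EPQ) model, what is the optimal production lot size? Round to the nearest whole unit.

d = 20,200/260 = 77.6923 units/day;  effective holding cost H(1 − d/p) = 19·(1 − 77.6923/245) = 12.97488
Q* = √(2DS / H_eff) = √(2·20,200·270 / 12.97488) ≈ 916.90

917 units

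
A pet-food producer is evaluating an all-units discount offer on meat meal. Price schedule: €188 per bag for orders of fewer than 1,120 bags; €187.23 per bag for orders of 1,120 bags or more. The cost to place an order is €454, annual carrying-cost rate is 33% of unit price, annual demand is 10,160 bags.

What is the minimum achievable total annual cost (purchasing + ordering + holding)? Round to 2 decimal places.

H₁ = 33%×€188 = €62.0400;  H₂ = 33%×€187.23 = €61.7859
EOQ₁ = √(2×10,160×454/62.0400) = 385.61  (< 1,120, feasible at tier 1)
EOQ₂ = √(2×10,160×454/61.7859) = 386.41  (< 1,120 → use Q = 1,120 at tier-2 price)
TC(tier 1 (EOQ₁), Q≈385.6) = €1,934,003.55
TC(tier 2, Q≈1,120.0) = €1,940,975.33
Minimum at tier 1 (EOQ₁): €1,934,003.55

€1,934,003.55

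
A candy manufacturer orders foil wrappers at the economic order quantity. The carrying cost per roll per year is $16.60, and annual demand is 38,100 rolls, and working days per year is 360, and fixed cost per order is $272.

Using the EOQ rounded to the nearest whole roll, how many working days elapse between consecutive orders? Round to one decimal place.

Optimal lot size Q* = (2 × 38,100 × $272 / $16.6)^½ ≈ 1,117.40 → Q = 1,117 rolls
Cycle time = (working days × Q)/D = (360 × 1,117) / 38,100 = 10.554 days

10.6 days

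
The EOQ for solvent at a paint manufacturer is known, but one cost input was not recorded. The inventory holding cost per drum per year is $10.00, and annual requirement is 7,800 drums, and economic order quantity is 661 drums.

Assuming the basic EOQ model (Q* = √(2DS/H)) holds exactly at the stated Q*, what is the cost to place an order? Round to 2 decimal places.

$280.08

Since Q* = (2DS/H)^½, squaring gives Q*²·H = 2DS.
S = Q²H / (2D) = 661² × 10 / (2 × 7,800) = 280.0776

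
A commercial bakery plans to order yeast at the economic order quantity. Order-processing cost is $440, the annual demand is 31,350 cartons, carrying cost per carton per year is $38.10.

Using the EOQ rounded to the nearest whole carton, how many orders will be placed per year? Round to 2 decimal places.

Q* = √(2·D·S / H) = √(2·31,350·440 / 38.1) = √724,094.5 ≈ 850.94 → Q = 851
Orders per year = D/Q = 31,350 / 851 = 36.839

36.84 orders per year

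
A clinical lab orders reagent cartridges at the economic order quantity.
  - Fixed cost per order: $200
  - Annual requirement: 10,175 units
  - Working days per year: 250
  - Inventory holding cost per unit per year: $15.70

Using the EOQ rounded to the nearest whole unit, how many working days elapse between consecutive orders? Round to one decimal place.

12.5 days

2DS/H = 2·10,175·200/15.7 = 259,235.67
EOQ = √259,235.67 ≈ 509.15 → Q = 509 units
Cycle time = (working days × Q)/D = (250 × 509) / 10,175 = 12.506 days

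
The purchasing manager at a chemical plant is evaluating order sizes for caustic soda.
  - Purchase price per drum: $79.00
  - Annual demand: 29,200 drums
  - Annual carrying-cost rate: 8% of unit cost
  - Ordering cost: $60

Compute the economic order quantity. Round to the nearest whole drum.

745 drums

Holding cost per drum per year: H = 8% × $79 = $6.3200
2DS/H = 2·29,200·60/6.32 = 554,430.38
EOQ = √554,430.38 ≈ 744.60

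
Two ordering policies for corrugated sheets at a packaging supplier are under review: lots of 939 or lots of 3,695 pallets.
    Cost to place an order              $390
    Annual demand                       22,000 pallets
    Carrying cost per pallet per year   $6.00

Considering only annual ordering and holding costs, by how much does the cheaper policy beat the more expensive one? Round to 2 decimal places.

$1,452.68

For each Q, cost = (D/Q)·S + (Q/2)·H.
TC(939) = (22,000/939)×390 + (939/2)×6 = $11,954.38
TC(3,695) = (22,000/3,695)×390 + (3,695/2)×6 = $13,407.06
Lots of 939 are cheaper by $1,452.68.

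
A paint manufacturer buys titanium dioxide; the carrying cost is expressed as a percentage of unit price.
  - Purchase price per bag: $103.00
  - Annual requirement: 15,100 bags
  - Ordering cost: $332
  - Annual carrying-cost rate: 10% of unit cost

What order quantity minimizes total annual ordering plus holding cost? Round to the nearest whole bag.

987 bags

Holding cost per bag per year: H = 10% × $103 = $10.3000
Optimal lot size Q* = (2 × 15,100 × $332 / $10.3)^½ ≈ 986.63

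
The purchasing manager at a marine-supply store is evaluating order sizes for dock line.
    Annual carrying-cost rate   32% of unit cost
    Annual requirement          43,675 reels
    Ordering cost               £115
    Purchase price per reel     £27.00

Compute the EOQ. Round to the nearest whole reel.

H = i·C = 0.32 × £27 = £8.6400 per reel-year
2DS/H = 2·43,675·115/8.64 = 1,162,644.68
EOQ = √1,162,644.68 ≈ 1,078.26

1,078 reels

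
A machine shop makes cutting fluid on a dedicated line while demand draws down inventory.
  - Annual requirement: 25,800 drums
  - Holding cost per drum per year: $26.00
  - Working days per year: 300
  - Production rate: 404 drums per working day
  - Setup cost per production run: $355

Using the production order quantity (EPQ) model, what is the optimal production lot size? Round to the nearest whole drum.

946 drums

Daily demand d = 25,800/300 = 86.000; p = 404; 1 − d/p = 0.78713
EPQ = √(2DS / (H(1 − d/p)))
    = √(2 × 25,800 × 355 / (26 × 0.78713)) ≈ 946.08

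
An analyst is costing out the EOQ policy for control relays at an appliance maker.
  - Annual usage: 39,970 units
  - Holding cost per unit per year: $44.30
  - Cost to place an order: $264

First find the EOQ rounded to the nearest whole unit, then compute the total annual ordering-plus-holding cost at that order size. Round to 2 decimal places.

$30,576.37

EOQ = √(2DS/H) = √(2 × 39,970 × 264 / 44.3)
    = √(476,391.87) ≈ 690.21 → Q = 690 units
Orders/yr = 39,970/690 = 57.928; ordering cost = 57.928 × $264 = $15,292.87
Average inventory = 690/2 = 345; holding cost = 345 × $44.3 = $15,283.50
Total = $15,292.87 + $15,283.50 = $30,576.37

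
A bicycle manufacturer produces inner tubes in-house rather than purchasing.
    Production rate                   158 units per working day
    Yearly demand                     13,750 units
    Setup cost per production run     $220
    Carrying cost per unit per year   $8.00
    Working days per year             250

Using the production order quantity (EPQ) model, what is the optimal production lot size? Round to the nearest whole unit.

1,077 units

Daily demand d = 13,750/250 = 55.000; p = 158; 1 − d/p = 0.65190
EPQ = √(2DS / (H(1 − d/p)))
    = √(2 × 13,750 × 220 / (8 × 0.65190)) ≈ 1,077.07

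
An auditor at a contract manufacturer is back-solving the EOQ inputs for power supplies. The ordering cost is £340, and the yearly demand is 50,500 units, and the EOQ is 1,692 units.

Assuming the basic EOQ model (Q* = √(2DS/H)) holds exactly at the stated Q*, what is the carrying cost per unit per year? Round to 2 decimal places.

From Q* = √(2DS/H) ⇒ Q*² = 2DS/H.
H = 2DS / Q² = 2 × 50,500 × 340 / 1,692² = 11.9950

£11.99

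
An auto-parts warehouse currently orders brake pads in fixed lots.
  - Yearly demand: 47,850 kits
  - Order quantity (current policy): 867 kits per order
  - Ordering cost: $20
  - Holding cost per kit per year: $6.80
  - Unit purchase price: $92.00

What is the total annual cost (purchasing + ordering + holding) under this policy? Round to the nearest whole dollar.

$4,406,252

Annual ordering cost = (D/Q)·S = (47,850/867) × 20 = $1,103.81
Annual holding cost  = (Q/2)·H = (867/2) × 6.8 = $2,947.80
Purchase cost = D·C = 47,850 × 92 = $4,402,200.00
Total = $1,103.81 + $2,947.80 + $4,402,200.00 = $4,406,251.61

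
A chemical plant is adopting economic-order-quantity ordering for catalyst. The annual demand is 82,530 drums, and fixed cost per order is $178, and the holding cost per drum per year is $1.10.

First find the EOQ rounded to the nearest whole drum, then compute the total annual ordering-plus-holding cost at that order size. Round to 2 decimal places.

2DS/H = 2·82,530·178/1.1 = 26,709,709.09
EOQ = √26,709,709.09 ≈ 5,168.14 → Q = 5,168 drums
Orders/yr = 82,530/5,168 = 15.969; ordering cost = 15.969 × $178 = $2,842.56
Average inventory = 5,168/2 = 2584; holding cost = 2584 × $1.1 = $2,842.40
Total = $2,842.56 + $2,842.40 = $5,684.96

$5,684.96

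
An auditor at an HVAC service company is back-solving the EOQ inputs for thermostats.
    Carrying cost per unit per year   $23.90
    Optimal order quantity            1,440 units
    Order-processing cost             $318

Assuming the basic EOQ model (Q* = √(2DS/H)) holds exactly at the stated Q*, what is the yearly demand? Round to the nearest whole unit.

77,923 units per year

EOQ relation: Q² = 2DS/H, so rearrange for the unknown.
D = Q²H / (2S) = 1,440² × 23.9 / (2 × 318) = 77,923.02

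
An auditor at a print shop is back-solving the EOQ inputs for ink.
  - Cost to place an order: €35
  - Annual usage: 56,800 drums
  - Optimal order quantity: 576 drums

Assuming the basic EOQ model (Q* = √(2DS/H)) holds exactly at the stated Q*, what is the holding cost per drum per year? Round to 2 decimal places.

Since Q* = (2DS/H)^½, squaring gives Q*²·H = 2DS.
H = 2DS / Q² = 2 × 56,800 × 35 / 576² = 11.9840

€11.98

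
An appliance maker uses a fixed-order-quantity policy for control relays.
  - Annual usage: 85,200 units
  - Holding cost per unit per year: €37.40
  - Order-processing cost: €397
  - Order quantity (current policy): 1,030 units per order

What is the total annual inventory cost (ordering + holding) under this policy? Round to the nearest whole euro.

Orders/yr = 85,200/1,030 = 82.718; ordering cost = 82.718 × €397 = €32,839.22
Average inventory = 1,030/2 = 515; holding cost = 515 × €37.4 = €19,261.00
Total = €32,839.22 + €19,261.00 = €52,100.22

€52,100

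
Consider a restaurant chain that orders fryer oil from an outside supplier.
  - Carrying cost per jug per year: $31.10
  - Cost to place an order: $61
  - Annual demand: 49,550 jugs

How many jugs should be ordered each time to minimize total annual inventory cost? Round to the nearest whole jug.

441 jugs

EOQ = √(2DS/H) = √(2 × 49,550 × 61 / 31.1)
    = √(194,376.21) ≈ 440.88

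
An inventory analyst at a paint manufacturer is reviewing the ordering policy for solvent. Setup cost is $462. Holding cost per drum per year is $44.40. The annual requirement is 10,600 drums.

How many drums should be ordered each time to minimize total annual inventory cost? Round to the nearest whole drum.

2DS/H = 2·10,600·462/44.4 = 220,594.59
EOQ = √220,594.59 ≈ 469.67

470 drums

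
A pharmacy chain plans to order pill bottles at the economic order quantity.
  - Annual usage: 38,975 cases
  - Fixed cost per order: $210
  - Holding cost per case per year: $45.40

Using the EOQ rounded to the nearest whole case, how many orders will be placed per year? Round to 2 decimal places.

64.96 orders per year

Optimal lot size Q* = (2 × 38,975 × $210 / $45.4)^½ ≈ 600.47 → Q = 600
N = D/Q = 38,975/600 ≈ 64.958 orders/yr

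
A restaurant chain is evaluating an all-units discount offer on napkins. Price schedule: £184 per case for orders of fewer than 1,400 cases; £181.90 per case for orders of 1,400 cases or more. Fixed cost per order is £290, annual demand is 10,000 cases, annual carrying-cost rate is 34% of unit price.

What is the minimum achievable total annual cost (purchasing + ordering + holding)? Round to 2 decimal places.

H₁ = 34%×£184 = £62.5600;  H₂ = 34%×£181.90 = £61.8460
EOQ₁ = √(2×10,000×290/62.5600) = 304.48  (< 1,400, feasible at tier 1)
EOQ₂ = √(2×10,000×290/61.8460) = 306.24  (< 1,400 → use Q = 1,400 at tier-2 price)
TC(tier 1 (EOQ₁), Q≈304.5) = £1,859,048.57
TC(tier 2, Q≈1,400.0) = £1,864,363.63
Minimum at tier 1 (EOQ₁): £1,859,048.57

£1,859,048.57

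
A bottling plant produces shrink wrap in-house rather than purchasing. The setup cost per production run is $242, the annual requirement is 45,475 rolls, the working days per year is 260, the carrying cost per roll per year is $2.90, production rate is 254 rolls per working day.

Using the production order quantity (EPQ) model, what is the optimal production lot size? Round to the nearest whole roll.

d = 45,475/260 = 174.9038 rolls/day;  effective holding cost H(1 − d/p) = 2.9·(1 − 174.9038/254) = 0.90307
Q* = √(2DS / H_eff) = √(2·45,475·242 / 0.90307) ≈ 4,936.84

4,937 rolls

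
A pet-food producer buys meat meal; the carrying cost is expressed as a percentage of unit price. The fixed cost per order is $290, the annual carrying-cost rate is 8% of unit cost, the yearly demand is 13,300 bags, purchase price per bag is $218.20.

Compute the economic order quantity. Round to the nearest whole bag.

665 bags

H = i·C = 0.08 × $218.2 = $17.4560 per bag-year
Q* = √(2·D·S / H) = √(2·13,300·290 / 17.456) = √441,911.1 ≈ 664.76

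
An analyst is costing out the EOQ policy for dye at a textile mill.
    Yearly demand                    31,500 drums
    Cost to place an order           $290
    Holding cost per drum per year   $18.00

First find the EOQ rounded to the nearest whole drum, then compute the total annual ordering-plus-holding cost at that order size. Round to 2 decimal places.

$18,134.50

Q* = √(2·D·S / H) = √(2·31,500·290 / 18) = √1,015,000.0 ≈ 1,007.47 → Q = 1,007 drums
Orders/yr = 31,500/1,007 = 31.281; ordering cost = 31.281 × $290 = $9,071.50
Average inventory = 1,007/2 = 503.5; holding cost = 503.5 × $18 = $9,063.00
Total = $9,071.50 + $9,063.00 = $18,134.50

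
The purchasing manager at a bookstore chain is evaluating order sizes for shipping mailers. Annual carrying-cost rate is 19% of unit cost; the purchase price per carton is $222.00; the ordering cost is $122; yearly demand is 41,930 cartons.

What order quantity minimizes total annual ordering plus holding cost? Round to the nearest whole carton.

Holding cost per carton per year: H = 19% × $222 = $42.1800
EOQ = √(2DS/H) = √(2 × 41,930 × 122 / 42.18)
    = √(242,553.82) ≈ 492.50

492 cartons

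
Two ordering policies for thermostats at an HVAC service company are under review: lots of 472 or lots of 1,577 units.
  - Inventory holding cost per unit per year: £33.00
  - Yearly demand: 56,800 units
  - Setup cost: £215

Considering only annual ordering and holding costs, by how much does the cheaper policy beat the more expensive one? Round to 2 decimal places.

£103.44

Annual cost at Q: ordering D·S/Q plus holding Q·H/2.
TC(472) = (56,800/472)×215 + (472/2)×33 = £33,660.88
TC(1,577) = (56,800/1,577)×215 + (1,577/2)×33 = £33,764.32
Cheaper: Q = 472.  Difference = £103.44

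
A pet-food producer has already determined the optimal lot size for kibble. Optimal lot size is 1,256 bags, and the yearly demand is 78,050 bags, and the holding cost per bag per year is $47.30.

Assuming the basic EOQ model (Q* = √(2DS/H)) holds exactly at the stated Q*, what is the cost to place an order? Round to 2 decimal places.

$478.01

Since Q* = (2DS/H)^½, squaring gives Q*²·H = 2DS.
S = Q²H / (2D) = 1,256² × 47.3 / (2 × 78,050) = 478.0106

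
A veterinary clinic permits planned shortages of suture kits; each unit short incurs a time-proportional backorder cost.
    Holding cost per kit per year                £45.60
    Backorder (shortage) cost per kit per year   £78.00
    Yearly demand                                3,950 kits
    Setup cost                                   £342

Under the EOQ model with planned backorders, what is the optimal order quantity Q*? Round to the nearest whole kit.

Q* = √(2DS/H) · √((H + b)/b)
   = √(2 × 3,950 × 342 / 45.6) · √((45.6 + 78) / 78)
   = 243.413 × 1.2588 ≈ 306.41

306 kits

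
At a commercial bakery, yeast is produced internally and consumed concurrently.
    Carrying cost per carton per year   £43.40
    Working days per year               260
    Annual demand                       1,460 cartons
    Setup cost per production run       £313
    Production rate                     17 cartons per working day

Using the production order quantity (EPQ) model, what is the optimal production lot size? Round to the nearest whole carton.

Daily demand d = 1,460/260 = 5.615; p = 17; 1 − d/p = 0.66968
EPQ = √(2DS / (H(1 − d/p)))
    = √(2 × 1,460 × 313 / (43.4 × 0.66968)) ≈ 177.33

177 cartons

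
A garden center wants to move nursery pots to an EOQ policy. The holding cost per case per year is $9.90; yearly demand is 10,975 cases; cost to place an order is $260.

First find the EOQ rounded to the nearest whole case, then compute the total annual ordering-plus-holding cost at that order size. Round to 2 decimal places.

EOQ = √(2DS/H) = √(2 × 10,975 × 260 / 9.9)
    = √(576,464.65) ≈ 759.25 → Q = 759 cases
Annual ordering cost = (D/Q)·S = (10,975/759) × 260 = $3,759.55
Annual holding cost  = (Q/2)·H = (759/2) × 9.9 = $3,757.05
Total = $3,759.55 + $3,757.05 = $7,516.60

$7,516.60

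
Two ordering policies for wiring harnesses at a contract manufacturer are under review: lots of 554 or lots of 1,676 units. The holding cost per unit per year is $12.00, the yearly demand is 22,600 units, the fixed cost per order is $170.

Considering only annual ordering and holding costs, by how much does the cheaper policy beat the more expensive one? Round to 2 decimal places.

TC(Q) = (D/Q)S + (Q/2)H
TC(554) = (22,600/554)×170 + (554/2)×12 = $10,259.02
TC(1,676) = (22,600/1,676)×170 + (1,676/2)×12 = $12,348.36
|ΔTC| = |$10,259.02 − $12,348.36| = $2,089.34

$2,089.34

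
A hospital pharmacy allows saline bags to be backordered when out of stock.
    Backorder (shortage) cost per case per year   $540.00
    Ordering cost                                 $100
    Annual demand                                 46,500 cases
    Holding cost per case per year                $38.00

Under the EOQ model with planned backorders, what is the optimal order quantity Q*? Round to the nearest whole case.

Basic EOQ = √(2·46,500·100/38) = 494.709
Backorder adjustment √((H+b)/b) = √((38+540)/540) = 1.0346
Q* = 494.709 × 1.0346 ≈ 511.82

512 cases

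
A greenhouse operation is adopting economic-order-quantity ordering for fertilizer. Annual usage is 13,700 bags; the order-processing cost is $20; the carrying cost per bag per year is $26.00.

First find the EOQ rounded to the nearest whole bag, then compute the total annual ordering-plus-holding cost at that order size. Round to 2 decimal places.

$3,774.66

Q* = √(2·D·S / H) = √(2·13,700·20 / 26) = √21,076.9 ≈ 145.18 → Q = 145 bags
Annual ordering cost = (D/Q)·S = (13,700/145) × 20 = $1,889.66
Annual holding cost  = (Q/2)·H = (145/2) × 26 = $1,885.00
Total = $1,889.66 + $1,885.00 = $3,774.66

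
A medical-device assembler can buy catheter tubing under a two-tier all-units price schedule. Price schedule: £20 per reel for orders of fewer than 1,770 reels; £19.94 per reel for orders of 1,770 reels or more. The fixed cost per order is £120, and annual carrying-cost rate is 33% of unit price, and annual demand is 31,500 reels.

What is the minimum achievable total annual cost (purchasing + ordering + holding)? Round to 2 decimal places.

H₁ = 33%×£20 = £6.6000;  H₂ = 33%×£19.94 = £6.5802
EOQ₁ = √(2×31,500×120/6.6000) = 1,070.26  (< 1,770, feasible at tier 1)
EOQ₂ = √(2×31,500×120/6.5802) = 1,071.87  (< 1,770 → use Q = 1,770 at tier-2 price)
TC(tier 1 (EOQ₁), Q≈1,070.3) = £637,063.71
TC(tier 2, Q≈1,770.0) = £636,069.07
Minimum at tier 2: £636,069.07

£636,069.07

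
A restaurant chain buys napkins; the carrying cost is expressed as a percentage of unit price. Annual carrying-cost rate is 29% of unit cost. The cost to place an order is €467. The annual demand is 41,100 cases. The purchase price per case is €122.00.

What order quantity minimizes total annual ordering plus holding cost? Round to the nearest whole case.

Holding cost per case per year: H = 29% × €122 = €35.3800
Q* = √(2·D·S / H) = √(2·41,100·467 / 35.38) = √1,085,002.8 ≈ 1,041.63

1,042 cases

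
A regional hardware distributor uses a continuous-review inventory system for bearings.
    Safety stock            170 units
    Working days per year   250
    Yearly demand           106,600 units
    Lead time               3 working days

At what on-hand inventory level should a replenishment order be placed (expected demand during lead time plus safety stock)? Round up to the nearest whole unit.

Daily demand d = 106,600 / 250 = 426.400 units/day
Demand during lead time = 426.400 × 3 = 1,279.20
Reorder point = 1,279.20 + 170 = 1,449.20 → round up

1,450 units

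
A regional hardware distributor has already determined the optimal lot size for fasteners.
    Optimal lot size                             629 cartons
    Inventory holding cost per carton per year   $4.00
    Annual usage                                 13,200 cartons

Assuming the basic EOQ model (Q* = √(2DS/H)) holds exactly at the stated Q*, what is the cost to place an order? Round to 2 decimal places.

$59.95

From Q* = √(2DS/H) ⇒ Q*² = 2DS/H.
S = Q²H / (2D) = 629² × 4 / (2 × 13,200) = 59.9456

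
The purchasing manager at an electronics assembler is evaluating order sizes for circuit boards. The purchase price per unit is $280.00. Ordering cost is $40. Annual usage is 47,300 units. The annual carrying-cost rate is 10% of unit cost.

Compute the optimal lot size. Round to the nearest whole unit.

Holding cost per unit per year: H = 10% × $280 = $28.0000
Optimal lot size Q* = (2 × 47,300 × $40 / $28)^½ ≈ 367.62

368 units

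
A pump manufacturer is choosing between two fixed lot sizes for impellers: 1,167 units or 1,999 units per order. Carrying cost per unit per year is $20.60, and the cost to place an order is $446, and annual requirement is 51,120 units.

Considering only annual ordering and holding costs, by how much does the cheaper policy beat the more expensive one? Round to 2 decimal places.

TC(Q) = (D/Q)S + (Q/2)H
TC(1,167) = (51,120/1,167)×446 + (1,167/2)×20.6 = $31,556.96
TC(1,999) = (51,120/1,999)×446 + (1,999/2)×20.6 = $31,995.16
|ΔTC| = |$31,556.96 − $31,995.16| = $438.20

$438.20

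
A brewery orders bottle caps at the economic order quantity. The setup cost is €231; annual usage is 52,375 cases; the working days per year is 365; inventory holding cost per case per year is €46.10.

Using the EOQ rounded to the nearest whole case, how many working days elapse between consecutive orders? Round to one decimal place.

Optimal lot size Q* = (2 × 52,375 × €231 / €46.1)^½ ≈ 724.49 → Q = 724 cases
Cycle time = (working days × Q)/D = (365 × 724) / 52,375 = 5.046 days

5.0 days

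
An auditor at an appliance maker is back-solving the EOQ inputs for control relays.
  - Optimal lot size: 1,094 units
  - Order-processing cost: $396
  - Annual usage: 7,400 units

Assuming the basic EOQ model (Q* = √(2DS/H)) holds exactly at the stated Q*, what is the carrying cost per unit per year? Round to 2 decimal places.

$4.90

From Q* = √(2DS/H) ⇒ Q*² = 2DS/H.
H = 2DS / Q² = 2 × 7,400 × 396 / 1,094² = 4.8969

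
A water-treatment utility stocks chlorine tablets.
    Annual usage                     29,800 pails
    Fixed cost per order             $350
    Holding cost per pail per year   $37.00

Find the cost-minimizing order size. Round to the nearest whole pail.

751 pails

2DS/H = 2·29,800·350/37 = 563,783.78
EOQ = √563,783.78 ≈ 750.86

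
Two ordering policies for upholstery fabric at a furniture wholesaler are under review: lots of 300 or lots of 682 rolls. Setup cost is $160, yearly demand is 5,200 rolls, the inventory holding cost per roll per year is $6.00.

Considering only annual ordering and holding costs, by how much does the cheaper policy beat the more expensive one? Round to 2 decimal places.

TC(Q) = (D/Q)S + (Q/2)H
TC(300) = (5,200/300)×160 + (300/2)×6 = $3,673.33
TC(682) = (5,200/682)×160 + (682/2)×6 = $3,265.94
Cheaper: Q = 682.  Difference = $407.39

$407.39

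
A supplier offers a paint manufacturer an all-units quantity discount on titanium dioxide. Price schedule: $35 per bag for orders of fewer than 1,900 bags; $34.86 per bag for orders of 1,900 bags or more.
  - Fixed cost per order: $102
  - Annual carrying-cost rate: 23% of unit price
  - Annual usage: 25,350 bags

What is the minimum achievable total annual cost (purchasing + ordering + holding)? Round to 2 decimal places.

$892,678.80

H₁ = 23%×$35 = $8.0500;  H₂ = 23%×$34.86 = $8.0178
EOQ₁ = √(2×25,350×102/8.0500) = 801.50  (< 1,900, feasible at tier 1)
EOQ₂ = √(2×25,350×102/8.0178) = 803.11  (< 1,900 → use Q = 1,900 at tier-2 price)
TC(tier 1 (EOQ₁), Q≈801.5) = $893,702.11
TC(tier 2, Q≈1,900.0) = $892,678.80
Minimum at tier 2: $892,678.80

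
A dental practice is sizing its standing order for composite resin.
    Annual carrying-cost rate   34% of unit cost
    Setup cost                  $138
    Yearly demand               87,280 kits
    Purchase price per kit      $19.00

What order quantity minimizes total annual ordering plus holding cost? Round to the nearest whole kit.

Carrying cost H = $19 × 34% = $6.4600/kit/yr
2DS/H = 2·87,280·138/6.46 = 3,728,990.71
EOQ = √3,728,990.71 ≈ 1,931.06

1,931 kits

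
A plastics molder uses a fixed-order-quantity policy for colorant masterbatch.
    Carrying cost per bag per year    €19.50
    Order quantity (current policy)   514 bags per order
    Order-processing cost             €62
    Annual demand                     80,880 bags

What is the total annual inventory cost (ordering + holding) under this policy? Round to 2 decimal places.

€14,767.45

Orders/yr = 80,880/514 = 157.354; ordering cost = 157.354 × €62 = €9,755.95
Average inventory = 514/2 = 257; holding cost = 257 × €19.5 = €5,011.50
Total = €9,755.95 + €5,011.50 = €14,767.45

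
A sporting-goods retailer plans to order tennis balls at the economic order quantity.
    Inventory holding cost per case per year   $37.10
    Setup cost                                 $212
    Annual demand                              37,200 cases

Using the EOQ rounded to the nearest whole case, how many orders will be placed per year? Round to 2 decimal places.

Optimal lot size Q* = (2 × 37,200 × $212 / $37.1)^½ ≈ 652.03 → Q = 652
N = D/Q = 37,200/652 ≈ 57.055 orders/yr

57.06 orders per year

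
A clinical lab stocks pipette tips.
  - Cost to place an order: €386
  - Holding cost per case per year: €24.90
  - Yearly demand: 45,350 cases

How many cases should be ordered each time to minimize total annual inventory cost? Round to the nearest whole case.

Q* = √(2·D·S / H) = √(2·45,350·386 / 24.9) = √1,406,032.1 ≈ 1,185.76

1,186 cases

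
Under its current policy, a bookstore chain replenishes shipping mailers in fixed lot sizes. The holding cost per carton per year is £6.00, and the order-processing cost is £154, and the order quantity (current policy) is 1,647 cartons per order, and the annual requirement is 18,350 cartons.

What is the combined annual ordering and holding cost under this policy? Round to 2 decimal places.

Ordering: D/Q × S = 18,350/1,647 × £154 = £1,715.79
Holding:  Q/2 × H = 1,647/2 × £6 = £4,941.00
Total = £1,715.79 + £4,941.00 = £6,656.79

£6,656.79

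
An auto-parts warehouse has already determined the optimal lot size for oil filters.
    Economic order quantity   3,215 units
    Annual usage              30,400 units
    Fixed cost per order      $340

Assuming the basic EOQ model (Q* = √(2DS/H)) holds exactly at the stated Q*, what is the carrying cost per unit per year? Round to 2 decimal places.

EOQ relation: Q² = 2DS/H, so rearrange for the unknown.
H = 2DS / Q² = 2 × 30,400 × 340 / 3,215² = 2.0000

$2.00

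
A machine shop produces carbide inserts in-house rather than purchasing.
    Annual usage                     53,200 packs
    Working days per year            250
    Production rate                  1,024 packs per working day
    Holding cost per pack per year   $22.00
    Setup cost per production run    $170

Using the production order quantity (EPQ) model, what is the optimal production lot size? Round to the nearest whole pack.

1,019 packs

d = 53,200/250 = 212.8000 packs/day;  effective holding cost H(1 − d/p) = 22·(1 − 212.8000/1024) = 17.42813
Q* = √(2DS / H_eff) = √(2·53,200·170 / 17.42813) ≈ 1,018.76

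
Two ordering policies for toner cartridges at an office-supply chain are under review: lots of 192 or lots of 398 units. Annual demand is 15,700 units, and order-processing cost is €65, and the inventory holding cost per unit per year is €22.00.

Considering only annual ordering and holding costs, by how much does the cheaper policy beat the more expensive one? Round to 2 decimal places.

€485.03

TC(Q) = (D/Q)S + (Q/2)H
TC(192) = (15,700/192)×65 + (192/2)×22 = €7,427.10
TC(398) = (15,700/398)×65 + (398/2)×22 = €6,942.07
|ΔTC| = |€7,427.10 − €6,942.07| = €485.03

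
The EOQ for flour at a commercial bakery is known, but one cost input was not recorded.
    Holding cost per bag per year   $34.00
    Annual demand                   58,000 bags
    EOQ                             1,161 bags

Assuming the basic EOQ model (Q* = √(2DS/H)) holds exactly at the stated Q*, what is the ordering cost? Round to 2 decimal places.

$395.08

EOQ relation: Q² = 2DS/H, so rearrange for the unknown.
S = Q²H / (2D) = 1,161² × 34 / (2 × 58,000) = 395.0803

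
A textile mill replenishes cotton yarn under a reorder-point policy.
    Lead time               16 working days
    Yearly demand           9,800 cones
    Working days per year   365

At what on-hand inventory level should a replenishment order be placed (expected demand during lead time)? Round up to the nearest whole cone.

430 cones

Daily demand d = 9,800 / 365 = 26.849 cones/day
Demand during lead time = 26.849 × 16 = 429.59
Reorder point = 429.59 → round up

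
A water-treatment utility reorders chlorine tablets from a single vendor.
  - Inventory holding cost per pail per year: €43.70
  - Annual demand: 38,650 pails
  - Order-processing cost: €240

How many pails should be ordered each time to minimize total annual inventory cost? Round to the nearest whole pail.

Optimal lot size Q* = (2 × 38,650 × €240 / €43.7)^½ ≈ 651.56

652 pails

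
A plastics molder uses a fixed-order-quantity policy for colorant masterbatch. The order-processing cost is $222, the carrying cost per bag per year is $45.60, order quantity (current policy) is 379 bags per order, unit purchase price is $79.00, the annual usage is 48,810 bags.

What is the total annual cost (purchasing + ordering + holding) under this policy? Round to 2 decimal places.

$3,893,221.75

Annual ordering cost = (D/Q)·S = (48,810/379) × 222 = $28,590.55
Annual holding cost  = (Q/2)·H = (379/2) × 45.6 = $8,641.20
Purchase cost = D·C = 48,810 × 79 = $3,855,990.00
Total = $28,590.55 + $8,641.20 + $3,855,990.00 = $3,893,221.75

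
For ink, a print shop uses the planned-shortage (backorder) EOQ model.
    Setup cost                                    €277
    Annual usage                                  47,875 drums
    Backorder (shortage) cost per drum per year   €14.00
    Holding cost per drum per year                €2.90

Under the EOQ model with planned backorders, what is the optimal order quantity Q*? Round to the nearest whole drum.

Basic EOQ = √(2·47,875·277/2.9) = 3,024.198
Backorder adjustment √((H+b)/b) = √((2.9+14)/14) = 1.0987
Q* = 3,024.198 × 1.0987 ≈ 3,322.69

3,323 drums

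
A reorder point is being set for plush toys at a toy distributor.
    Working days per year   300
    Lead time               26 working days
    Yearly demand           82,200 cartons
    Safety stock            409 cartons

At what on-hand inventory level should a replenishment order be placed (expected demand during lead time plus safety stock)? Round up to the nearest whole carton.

Daily demand d = 82,200 / 300 = 274.000 cartons/day
Demand during lead time = 274.000 × 26 = 7,124.00
Reorder point = 7,124.00 + 409 = 7,533.00 → round up

7,533 cartons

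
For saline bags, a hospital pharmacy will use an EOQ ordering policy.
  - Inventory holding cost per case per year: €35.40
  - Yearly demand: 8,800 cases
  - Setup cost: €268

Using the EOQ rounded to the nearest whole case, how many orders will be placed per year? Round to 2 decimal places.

EOQ = √(2DS/H) = √(2 × 8,800 × 268 / 35.4)
    = √(133,242.94) ≈ 365.02 → Q = 365
Orders per year = D/Q = 8,800 / 365 = 24.110

24.11 orders per year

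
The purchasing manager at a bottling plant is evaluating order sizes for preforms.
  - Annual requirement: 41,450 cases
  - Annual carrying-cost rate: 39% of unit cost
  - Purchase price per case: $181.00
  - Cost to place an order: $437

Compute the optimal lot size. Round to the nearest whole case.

H = i·C = 0.39 × $181 = $70.5900 per case-year
EOQ = √(2DS/H) = √(2 × 41,450 × 437 / 70.59)
    = √(513,207.25) ≈ 716.38

716 cases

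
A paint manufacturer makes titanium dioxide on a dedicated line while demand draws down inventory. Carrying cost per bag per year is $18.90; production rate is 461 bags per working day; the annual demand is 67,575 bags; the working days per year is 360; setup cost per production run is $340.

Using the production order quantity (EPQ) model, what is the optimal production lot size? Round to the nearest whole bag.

2,025 bags

d = 67,575/360 = 187.7083 bags/day;  effective holding cost H(1 − d/p) = 18.9·(1 − 187.7083/461) = 11.20437
Q* = √(2DS / H_eff) = √(2·67,575·340 / 11.20437) ≈ 2,025.13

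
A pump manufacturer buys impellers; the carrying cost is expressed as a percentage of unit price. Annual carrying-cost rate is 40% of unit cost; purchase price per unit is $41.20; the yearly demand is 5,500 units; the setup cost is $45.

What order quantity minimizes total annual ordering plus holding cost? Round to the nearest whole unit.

173 units

Carrying cost H = $41.2 × 40% = $16.4800/unit/yr
Q* = √(2·D·S / H) = √(2·5,500·45 / 16.48) = √30,036.4 ≈ 173.31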